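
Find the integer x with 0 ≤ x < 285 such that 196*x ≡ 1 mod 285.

285 = 1*196 + 89
196 = 2*89 + 18
89 = 4*18 + 17
18 = 1*17 + 1
17 = 17*1 + 0
gcd(196, 285) = 1, so the inverse exists.
Bézout: 1 = −11*285 + 16*196.
So 196⁻¹ ≡ 16 (mod 285).

16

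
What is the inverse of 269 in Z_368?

368 = 1×269 + 99
269 = 2×99 + 71
99 = 1×71 + 28
71 = 2×28 + 15
28 = 1×15 + 13
15 = 1×13 + 2
13 = 6×2 + 1
2 = 2×1 + 0
gcd(269, 368) = 1, so the inverse exists.
Back-substitute for 1:
1 = 1×13 − 6×2
  = −6×15 + 7×13
  = 7×28 − 13×15
  = −13×71 + 33×28
  = 33×99 − 46×71
  = −46×269 + 125×99
  = 125×368 − 171×269
So 269⁻¹ ≡ −171 ≡ 197 (mod 368).

197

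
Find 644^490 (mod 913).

177

644^1 ≡ 644 (mod 913)
644^2 ≡ 644^2 = 414736 ≡ 234 (mod 913)
644^4 ≡ 234^2 = 54756 ≡ 889 (mod 913)
644^8 ≡ 889^2 = 790321 ≡ 576 (mod 913)
644^16 ≡ 576^2 = 331776 ≡ 357 (mod 913)
644^32 ≡ 357^2 = 127449 ≡ 542 (mod 913)
644^64 ≡ 542^2 = 293764 ≡ 691 (mod 913)
644^128 ≡ 691^2 = 477481 ≡ 895 (mod 913)
644^256 ≡ 895^2 = 801025 ≡ 324 (mod 913)
644^490 = 644^256 × 644^128 × 644^64 × 644^32 × 644^8 × 644^2 ≡ 324 × 895 × 691 × 542 × 576 × 234 (mod 913).
Accumulate the product:
324 × 895 = 289980 ≡ 559
559 × 691 = 386269 ≡ 70
70 × 542 = 37940 ≡ 507
507 × 576 = 292032 ≡ 785
785 × 234 = 183690 ≡ 177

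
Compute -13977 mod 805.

513

-13977 = -18·805 + 513, so -13977 ≡ 513 (mod 805).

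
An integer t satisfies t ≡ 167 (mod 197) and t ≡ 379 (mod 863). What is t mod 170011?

102213

197⁻¹ mod 863: 197×92 ≡ 1 (mod 863), so 197⁻¹ ≡ 92.
t = 167 + 197×((379 − 167)×92 mod 863) = 167 + 197×518 = 102213.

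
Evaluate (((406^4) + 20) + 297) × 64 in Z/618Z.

(406)^4 ≡ 472 (mod 618)
472 + 20 = 492
492 + 297 = 789 ≡ 171 (mod 618)
171 × 64 = 10944 ≡ 438 (mod 618)

438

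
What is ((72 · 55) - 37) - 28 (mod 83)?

72 · 55 = 3960 ≡ 59 (mod 83)
59 - 37 = 22
22 - 28 = -6 ≡ 77 (mod 83)

77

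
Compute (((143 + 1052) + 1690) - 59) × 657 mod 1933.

143 + 1052 = 1195
1195 + 1690 = 2885 ≡ 952 (mod 1933)
952 - 59 = 893
893 × 657 = 586701 ≡ 1002 (mod 1933)

1002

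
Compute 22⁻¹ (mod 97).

By the extended Euclidean algorithm:
97 = 4·22 + 9
22 = 2·9 + 4
9 = 2·4 + 1
4 = 4·1 + 0
gcd(22, 97) = 1, so the inverse exists.
Bézout: 1 = 5·97 − 22·22.
So 22⁻¹ ≡ −22 ≡ 75 (mod 97).

75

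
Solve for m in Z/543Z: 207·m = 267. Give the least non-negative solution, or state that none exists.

gcd(207, 543) = 3, and 3 | 267, so solutions exist.
Divide through by 3: 69·m ≡ 89 (mod 181).
69⁻¹ ≡ 21 (mod 181).
m ≡ 21·89 ≡ 59 (mod 181).
The smallest non-negative solution is m = 59.

59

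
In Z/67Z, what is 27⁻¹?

5

Run the extended Euclidean algorithm:
67 = 2·27 + 13
27 = 2·13 + 1
13 = 13·1 + 0
gcd(27, 67) = 1, so the inverse exists.
Bézout: 1 = −2·67 + 5·27.
So 27⁻¹ ≡ 5 (mod 67).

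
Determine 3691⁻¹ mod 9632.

9251

9632 = 2·3691 + 2250
3691 = 1·2250 + 1441
2250 = 1·1441 + 809
1441 = 1·809 + 632
809 = 1·632 + 177
632 = 3·177 + 101
177 = 1·101 + 76
101 = 1·76 + 25
76 = 3·25 + 1
25 = 25·1 + 0
gcd(3691, 9632) = 1, so the inverse exists.
Back-substitute for 1:
1 = 1·76 − 3·25
  = −3·101 + 4·76
  = 4·177 − 7·101
  = −7·632 + 25·177
  = 25·809 − 32·632
  = −32·1441 + 57·809
  = 57·2250 − 89·1441
  = −89·3691 + 146·2250
  = 146·9632 − 381·3691
So 3691⁻¹ ≡ −381 ≡ 9251 (mod 9632).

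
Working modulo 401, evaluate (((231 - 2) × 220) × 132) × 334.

231 - 2 = 229
229 × 220 = 50380 ≡ 255 (mod 401)
255 × 132 = 33660 ≡ 377 (mod 401)
377 × 334 = 125918 ≡ 4 (mod 401)

4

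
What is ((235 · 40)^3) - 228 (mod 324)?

235 · 40 = 9400 ≡ 4 (mod 324)
(4)^3 ≡ 64 (mod 324)
64 - 228 = -164 ≡ 160 (mod 324)

160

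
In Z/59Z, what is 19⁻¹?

By the extended Euclidean algorithm:
59 = 3×19 + 2
19 = 9×2 + 1
2 = 2×1 + 0
gcd(19, 59) = 1, so the inverse exists.
Back-substitute for 1:
1 = 1×19 − 9×2
  = −9×59 + 28×19
So 19⁻¹ ≡ 28 (mod 59).

28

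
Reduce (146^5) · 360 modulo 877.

138

(146)^5 ≡ 15 (mod 877)
15 · 360 = 5400 ≡ 138 (mod 877)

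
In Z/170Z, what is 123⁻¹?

47

170 = 1×123 + 47
123 = 2×47 + 29
47 = 1×29 + 18
29 = 1×18 + 11
18 = 1×11 + 7
11 = 1×7 + 4
7 = 1×4 + 3
4 = 1×3 + 1
3 = 3×1 + 0
gcd(123, 170) = 1, so the inverse exists.
Bézout: 1 = −34×170 + 47×123.
So 123⁻¹ ≡ 47 (mod 170).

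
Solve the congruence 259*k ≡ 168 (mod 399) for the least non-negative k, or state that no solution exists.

gcd(259, 399) = 7, and 7 | 168, so solutions exist.
Divide through by 7: 37*k ≡ 24 (mod 57).
37⁻¹ ≡ 37 (mod 57).
k ≡ 37*24 ≡ 33 (mod 57).
The smallest non-negative solution is k = 33.

33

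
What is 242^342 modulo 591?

342 in binary is 101010110, i.e. 342 = 256 + 64 + 16 + 4 + 2.
242^1 ≡ 242 (mod 591)
242^2 ≡ 242^2 = 58564 ≡ 55 (mod 591)
242^4 ≡ 55^2 = 3025 ≡ 70 (mod 591)
242^8 ≡ 70^2 = 4900 ≡ 172 (mod 591)
242^16 ≡ 172^2 = 29584 ≡ 34 (mod 591)
242^32 ≡ 34^2 = 1156 ≡ 565 (mod 591)
242^64 ≡ 565^2 = 319225 ≡ 85 (mod 591)
242^128 ≡ 85^2 = 7225 ≡ 133 (mod 591)
242^256 ≡ 133^2 = 17689 ≡ 550 (mod 591)
242^342 = 242^256 × 242^64 × 242^16 × 242^4 × 242^2 ≡ 550 × 85 × 34 × 70 × 55 (mod 591).
Accumulate the product:
550 × 85 = 46750 ≡ 61
61 × 34 = 2074 ≡ 301
301 × 70 = 21070 ≡ 385
385 × 55 = 21175 ≡ 490

490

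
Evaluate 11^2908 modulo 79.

2908 in binary is 101101011100, i.e. 2908 = 2048 + 512 + 256 + 64 + 16 + 8 + 4.
11^1 ≡ 11 (mod 79)
11^2 ≡ 11^2 = 121 ≡ 42 (mod 79)
11^4 ≡ 42^2 = 1764 ≡ 26 (mod 79)
11^8 ≡ 26^2 = 676 ≡ 44 (mod 79)
11^16 ≡ 44^2 = 1936 ≡ 40 (mod 79)
11^32 ≡ 40^2 = 1600 ≡ 20 (mod 79)
11^64 ≡ 20^2 = 400 ≡ 5 (mod 79)
11^128 ≡ 5^2 = 25 (mod 79)
11^256 ≡ 25^2 = 625 ≡ 72 (mod 79)
11^512 ≡ 72^2 = 5184 ≡ 49 (mod 79)
11^1024 ≡ 49^2 = 2401 ≡ 31 (mod 79)
11^2048 ≡ 31^2 = 961 ≡ 13 (mod 79)
11^2908 = 11^2048 · 11^512 · 11^256 · 11^64 · 11^16 · 11^8 · 11^4 ≡ 13 · 49 · 72 · 5 · 40 · 44 · 26 (mod 79).
Accumulate the product:
13 · 49 = 637 ≡ 5
5 · 72 = 360 ≡ 44
44 · 5 = 220 ≡ 62
62 · 40 = 2480 ≡ 31
31 · 44 = 1364 ≡ 21
21 · 26 = 546 ≡ 72

72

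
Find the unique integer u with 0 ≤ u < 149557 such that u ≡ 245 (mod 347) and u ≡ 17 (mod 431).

86648

347⁻¹ mod 431: 347×118 ≡ 1 (mod 431), so 347⁻¹ ≡ 118.
u = 245 + 347×((17 − 245)×118 mod 431) = 245 + 347×249 = 86648.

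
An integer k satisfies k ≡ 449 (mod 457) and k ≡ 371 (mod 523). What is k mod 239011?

153087

457⁻¹ mod 523: 457·103 ≡ 1 (mod 523), so 457⁻¹ ≡ 103.
k = 449 + 457·((371 − 449)·103 mod 523) = 449 + 457·334 = 153087.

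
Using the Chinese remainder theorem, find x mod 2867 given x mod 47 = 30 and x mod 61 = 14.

47⁻¹ mod 61: 47·13 ≡ 1 (mod 61), so 47⁻¹ ≡ 13.
x = 30 + 47·((14 − 30)·13 mod 61) = 30 + 47·36 = 1722.
Check: 1722 mod 47 = 30, 1722 mod 61 = 14. ✓

1722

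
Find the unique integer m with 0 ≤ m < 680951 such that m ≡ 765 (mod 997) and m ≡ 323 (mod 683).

997⁻¹ mod 683: 997*298 ≡ 1 (mod 683), so 997⁻¹ ≡ 298.
m = 765 + 997*((323 − 765)*298 mod 683) = 765 + 997*103 = 103456.

103456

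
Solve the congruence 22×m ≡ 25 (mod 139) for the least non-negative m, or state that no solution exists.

gcd(22, 139) = 1, so a unique solution mod 139 exists.
22⁻¹ ≡ 19 (mod 139).
m ≡ 19×25 ≡ 58 (mod 139).

58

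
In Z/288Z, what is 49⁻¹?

241

By the extended Euclidean algorithm:
288 = 5×49 + 43
49 = 1×43 + 6
43 = 7×6 + 1
6 = 6×1 + 0
gcd(49, 288) = 1, so the inverse exists.
Bézout: 1 = 8×288 − 47×49.
So 49⁻¹ ≡ −47 ≡ 241 (mod 288).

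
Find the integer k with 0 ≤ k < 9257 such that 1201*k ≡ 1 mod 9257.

2189

Run the extended Euclidean algorithm:
9257 = 7×1201 + 850
1201 = 1×850 + 351
850 = 2×351 + 148
351 = 2×148 + 55
148 = 2×55 + 38
55 = 1×38 + 17
38 = 2×17 + 4
17 = 4×4 + 1
4 = 4×1 + 0
gcd(1201, 9257) = 1, so the inverse exists.
Bézout: 1 = −284×9257 + 2189×1201.
So 1201⁻¹ ≡ 2189 (mod 9257).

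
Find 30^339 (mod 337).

40

339 in binary is 101010011, i.e. 339 = 256 + 64 + 16 + 2 + 1.
30^1 ≡ 30 (mod 337)
30^2 ≡ 30^2 = 900 ≡ 226 (mod 337)
30^4 ≡ 226^2 = 51076 ≡ 189 (mod 337)
30^8 ≡ 189^2 = 35721 ≡ 336 (mod 337)
30^16 ≡ 336^2 = 112896 ≡ 1 (mod 337)
30^32 ≡ 1^2 = 1 (mod 337)
30^64 ≡ 1^2 = 1 (mod 337)
30^128 ≡ 1^2 = 1 (mod 337)
30^256 ≡ 1^2 = 1 (mod 337)
30^339 = 30^256 · 30^64 · 30^16 · 30^2 · 30^1 ≡ 1 · 1 · 1 · 226 · 30 (mod 337).
Accumulate the product:
1 · 1 = 1
1 · 1 = 1
1 · 226 = 226
226 · 30 = 6780 ≡ 40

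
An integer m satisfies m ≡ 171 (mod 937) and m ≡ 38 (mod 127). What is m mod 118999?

104178

937⁻¹ mod 127: 937·45 ≡ 1 (mod 127), so 937⁻¹ ≡ 45.
m = 171 + 937·((38 − 171)·45 mod 127) = 171 + 937·111 = 104178.
Check: 104178 mod 937 = 171, 104178 mod 127 = 38. ✓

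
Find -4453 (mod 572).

-4453 = -8*572 + 123, so -4453 ≡ 123 (mod 572).

123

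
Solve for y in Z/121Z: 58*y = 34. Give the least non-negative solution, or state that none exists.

gcd(58, 121) = 1, so a unique solution mod 121 exists.
58⁻¹ ≡ 48 (mod 121).
y ≡ 48*34 ≡ 59 (mod 121).

59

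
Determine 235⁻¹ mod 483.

37

483 = 2×235 + 13
235 = 18×13 + 1
13 = 13×1 + 0
gcd(235, 483) = 1, so the inverse exists.
Back-substitute for 1:
1 = 1×235 − 18×13
  = −18×483 + 37×235
So 235⁻¹ ≡ 37 (mod 483).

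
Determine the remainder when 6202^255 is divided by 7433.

4943

255 in binary is 11111111, i.e. 255 = 128 + 64 + 32 + 16 + 8 + 4 + 2 + 1.
6202^1 ≡ 6202 (mod 7433)
6202^2 ≡ 6202^2 = 38464804 ≡ 6462 (mod 7433)
6202^4 ≡ 6462^2 = 41757444 ≡ 6283 (mod 7433)
6202^8 ≡ 6283^2 = 39476089 ≡ 6859 (mod 7433)
6202^16 ≡ 6859^2 = 47045881 ≡ 2424 (mod 7433)
6202^32 ≡ 2424^2 = 5875776 ≡ 3706 (mod 7433)
6202^64 ≡ 3706^2 = 13734436 ≡ 5685 (mod 7433)
6202^128 ≡ 5685^2 = 32319225 ≡ 541 (mod 7433)
6202^255 = 6202^128 * 6202^64 * 6202^32 * 6202^16 * 6202^8 * 6202^4 * 6202^2 * 6202^1 ≡ 541 * 5685 * 3706 * 2424 * 6859 * 6283 * 6462 * 6202 (mod 7433).
Accumulate the product:
541 * 5685 = 3075585 ≡ 5756
5756 * 3706 = 21331736 ≡ 6459
6459 * 2424 = 15656616 ≡ 2718
2718 * 6859 = 18642762 ≡ 798
798 * 6283 = 5013834 ≡ 3992
3992 * 6462 = 25796304 ≡ 3794
3794 * 6202 = 23530388 ≡ 4943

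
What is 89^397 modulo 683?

Compute successive squares:
397 in binary is 110001101, i.e. 397 = 256 + 128 + 8 + 4 + 1.
89^1 ≡ 89 (mod 683)
89^2 ≡ 89^2 = 7921 ≡ 408 (mod 683)
89^4 ≡ 408^2 = 166464 ≡ 495 (mod 683)
89^8 ≡ 495^2 = 245025 ≡ 511 (mod 683)
89^16 ≡ 511^2 = 261121 ≡ 215 (mod 683)
89^32 ≡ 215^2 = 46225 ≡ 464 (mod 683)
89^64 ≡ 464^2 = 215296 ≡ 151 (mod 683)
89^128 ≡ 151^2 = 22801 ≡ 262 (mod 683)
89^256 ≡ 262^2 = 68644 ≡ 344 (mod 683)
89^397 = 89^256 · 89^128 · 89^8 · 89^4 · 89^1 ≡ 344 · 262 · 511 · 495 · 89 (mod 683).
Accumulate the product:
344 · 262 = 90128 ≡ 655
655 · 511 = 334705 ≡ 35
35 · 495 = 17325 ≡ 250
250 · 89 = 22250 ≡ 394

394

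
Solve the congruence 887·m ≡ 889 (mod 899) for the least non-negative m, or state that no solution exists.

gcd(887, 899) = 1, so a unique solution mod 899 exists.
887⁻¹ ≡ 824 (mod 899).
m ≡ 824·889 ≡ 750 (mod 899).

750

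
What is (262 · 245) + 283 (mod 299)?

188

262 · 245 = 64190 ≡ 204 (mod 299)
204 + 283 = 487 ≡ 188 (mod 299)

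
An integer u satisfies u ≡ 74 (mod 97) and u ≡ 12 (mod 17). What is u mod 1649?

947

97⁻¹ mod 17: 97*10 ≡ 1 (mod 17), so 97⁻¹ ≡ 10.
u = 74 + 97*((12 − 74)*10 mod 17) = 74 + 97*9 = 947.
Check: 947 mod 97 = 74, 947 mod 17 = 12. ✓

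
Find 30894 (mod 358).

106

30894 = 86×358 + 106, so 30894 ≡ 106 (mod 358).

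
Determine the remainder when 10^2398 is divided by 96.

64

2398 in binary is 100101011110, i.e. 2398 = 2048 + 256 + 64 + 16 + 8 + 4 + 2.
10^1 ≡ 10 (mod 96)
10^2 ≡ 10^2 = 100 ≡ 4 (mod 96)
10^4 ≡ 4^2 = 16 (mod 96)
10^8 ≡ 16^2 = 256 ≡ 64 (mod 96)
10^16 ≡ 64^2 = 4096 ≡ 64 (mod 96)
10^32 ≡ 64^2 = 4096 ≡ 64 (mod 96)
10^64 ≡ 64^2 = 4096 ≡ 64 (mod 96)
10^128 ≡ 64^2 = 4096 ≡ 64 (mod 96)
10^256 ≡ 64^2 = 4096 ≡ 64 (mod 96)
10^512 ≡ 64^2 = 4096 ≡ 64 (mod 96)
10^1024 ≡ 64^2 = 4096 ≡ 64 (mod 96)
10^2048 ≡ 64^2 = 4096 ≡ 64 (mod 96)
10^2398 = 10^2048 * 10^256 * 10^64 * 10^16 * 10^8 * 10^4 * 10^2 ≡ 64 * 64 * 64 * 64 * 64 * 16 * 4 (mod 96).
Accumulate the product:
64 * 64 = 4096 ≡ 64
64 * 64 = 4096 ≡ 64
64 * 64 = 4096 ≡ 64
64 * 64 = 4096 ≡ 64
64 * 16 = 1024 ≡ 64
64 * 4 = 256 ≡ 64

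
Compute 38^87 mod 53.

37

38^1 ≡ 38 (mod 53)
38^2 ≡ 38^2 = 1444 ≡ 13 (mod 53)
38^4 ≡ 13^2 = 169 ≡ 10 (mod 53)
38^8 ≡ 10^2 = 100 ≡ 47 (mod 53)
38^16 ≡ 47^2 = 2209 ≡ 36 (mod 53)
38^32 ≡ 36^2 = 1296 ≡ 24 (mod 53)
38^64 ≡ 24^2 = 576 ≡ 46 (mod 53)
38^87 = 38^64 * 38^16 * 38^4 * 38^2 * 38^1 ≡ 46 * 36 * 10 * 13 * 38 (mod 53).
Accumulate the product:
46 * 36 = 1656 ≡ 13
13 * 10 = 130 ≡ 24
24 * 13 = 312 ≡ 47
47 * 38 = 1786 ≡ 37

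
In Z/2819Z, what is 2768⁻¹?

608

By the extended Euclidean algorithm:
2819 = 1*2768 + 51
2768 = 54*51 + 14
51 = 3*14 + 9
14 = 1*9 + 5
9 = 1*5 + 4
5 = 1*4 + 1
4 = 4*1 + 0
gcd(2768, 2819) = 1, so the inverse exists.
Back-substitute for 1:
1 = 1*5 − 1*4
  = −1*9 + 2*5
  = 2*14 − 3*9
  = −3*51 + 11*14
  = 11*2768 − 597*51
  = −597*2819 + 608*2768
So 2768⁻¹ ≡ 608 (mod 2819).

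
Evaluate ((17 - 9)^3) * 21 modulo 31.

17 - 9 = 8
(8)^3 ≡ 16 (mod 31)
16 * 21 = 336 ≡ 26 (mod 31)

26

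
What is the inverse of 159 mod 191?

185

191 = 1·159 + 32
159 = 4·32 + 31
32 = 1·31 + 1
31 = 31·1 + 0
gcd(159, 191) = 1, so the inverse exists.
Back-substitute for 1:
1 = 1·32 − 1·31
  = −1·159 + 5·32
  = 5·191 − 6·159
So 159⁻¹ ≡ −6 ≡ 185 (mod 191).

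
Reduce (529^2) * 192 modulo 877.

67

(529)^2 ≡ 78 (mod 877)
78 * 192 = 14976 ≡ 67 (mod 877)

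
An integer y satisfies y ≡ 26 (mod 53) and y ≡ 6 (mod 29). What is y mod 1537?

238

53⁻¹ mod 29: 53*23 ≡ 1 (mod 29), so 53⁻¹ ≡ 23.
y = 26 + 53*((6 − 26)*23 mod 29) = 26 + 53*4 = 238.
Check: 238 mod 53 = 26, 238 mod 29 = 6. ✓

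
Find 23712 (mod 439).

6

23712 = 54×439 + 6, so 23712 ≡ 6 (mod 439).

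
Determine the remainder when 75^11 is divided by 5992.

4819

11 in binary is 1011, i.e. 11 = 8 + 2 + 1.
75^1 ≡ 75 (mod 5992)
75^2 ≡ 75^2 = 5625 (mod 5992)
75^4 ≡ 5625^2 = 31640625 ≡ 2865 (mod 5992)
75^8 ≡ 2865^2 = 8208225 ≡ 5177 (mod 5992)
75^11 = 75^8 * 75^2 * 75^1 ≡ 5177 * 5625 * 75 (mod 5992).
Accumulate the product:
5177 * 5625 = 29120625 ≡ 5497
5497 * 75 = 412275 ≡ 4819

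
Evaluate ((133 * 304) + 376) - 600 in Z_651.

133 * 304 = 40432 ≡ 70 (mod 651)
70 + 376 = 446
446 - 600 = -154 ≡ 497 (mod 651)

497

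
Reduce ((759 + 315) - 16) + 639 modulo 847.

3

759 + 315 = 1074 ≡ 227 (mod 847)
227 - 16 = 211
211 + 639 = 850 ≡ 3 (mod 847)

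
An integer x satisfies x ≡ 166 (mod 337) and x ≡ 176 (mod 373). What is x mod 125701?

337⁻¹ mod 373: 337*259 ≡ 1 (mod 373), so 337⁻¹ ≡ 259.
x = 166 + 337*((176 − 166)*259 mod 373) = 166 + 337*352 = 118790.

118790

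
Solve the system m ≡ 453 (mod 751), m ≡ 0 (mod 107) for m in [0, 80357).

31244

751⁻¹ mod 107: 751·54 ≡ 1 (mod 107), so 751⁻¹ ≡ 54.
m = 453 + 751·((0 − 453)·54 mod 107) = 453 + 751·41 = 31244.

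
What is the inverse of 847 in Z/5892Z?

Run the extended Euclidean algorithm:
5892 = 6×847 + 810
847 = 1×810 + 37
810 = 21×37 + 33
37 = 1×33 + 4
33 = 8×4 + 1
4 = 4×1 + 0
gcd(847, 5892) = 1, so the inverse exists.
Bézout: 1 = 206×5892 − 1433×847.
So 847⁻¹ ≡ −1433 ≡ 4459 (mod 5892).

4459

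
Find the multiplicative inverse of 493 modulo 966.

145

Apply the Euclidean algorithm and back-substitute:
966 = 1×493 + 473
493 = 1×473 + 20
473 = 23×20 + 13
20 = 1×13 + 7
13 = 1×7 + 6
7 = 1×6 + 1
6 = 6×1 + 0
gcd(493, 966) = 1, so the inverse exists.
Back-substitute for 1:
1 = 1×7 − 1×6
  = −1×13 + 2×7
  = 2×20 − 3×13
  = −3×473 + 71×20
  = 71×493 − 74×473
  = −74×966 + 145×493
So 493⁻¹ ≡ 145 (mod 966).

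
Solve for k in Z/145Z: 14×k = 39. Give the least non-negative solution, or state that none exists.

gcd(14, 145) = 1, so a unique solution mod 145 exists.
14⁻¹ ≡ 114 (mod 145).
k ≡ 114×39 ≡ 96 (mod 145).

96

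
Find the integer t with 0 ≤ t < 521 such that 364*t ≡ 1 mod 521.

Run the extended Euclidean algorithm:
521 = 1*364 + 157
364 = 2*157 + 50
157 = 3*50 + 7
50 = 7*7 + 1
7 = 7*1 + 0
gcd(364, 521) = 1, so the inverse exists.
Bézout: 1 = −51*521 + 73*364.
So 364⁻¹ ≡ 73 (mod 521).

73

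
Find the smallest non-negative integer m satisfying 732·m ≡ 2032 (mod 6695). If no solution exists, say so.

gcd(732, 6695) = 1, so a unique solution mod 6695 exists.
732⁻¹ ≡ 2753 (mod 6695).
m ≡ 2753·2032 ≡ 3771 (mod 6695).

3771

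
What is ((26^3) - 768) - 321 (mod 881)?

(26)^3 ≡ 837 (mod 881)
837 - 768 = 69
69 - 321 = -252 ≡ 629 (mod 881)

629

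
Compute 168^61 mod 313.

By square-and-multiply:
168^1 ≡ 168 (mod 313)
168^2 ≡ 168^2 = 28224 ≡ 54 (mod 313)
168^4 ≡ 54^2 = 2916 ≡ 99 (mod 313)
168^8 ≡ 99^2 = 9801 ≡ 98 (mod 313)
168^16 ≡ 98^2 = 9604 ≡ 214 (mod 313)
168^32 ≡ 214^2 = 45796 ≡ 98 (mod 313)
168^61 = 168^32 · 168^16 · 168^8 · 168^4 · 168^1 ≡ 98 · 214 · 98 · 99 · 168 (mod 313).
Accumulate the product:
98 · 214 = 20972 ≡ 1
1 · 98 = 98
98 · 99 = 9702 ≡ 312
312 · 168 = 52416 ≡ 145

145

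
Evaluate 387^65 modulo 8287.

Compute successive squares:
65 in binary is 1000001, i.e. 65 = 64 + 1.
387^1 ≡ 387 (mod 8287)
387^2 ≡ 387^2 = 149769 ≡ 603 (mod 8287)
387^4 ≡ 603^2 = 363609 ≡ 7268 (mod 8287)
387^8 ≡ 7268^2 = 52823824 ≡ 2486 (mod 8287)
387^16 ≡ 2486^2 = 6180196 ≡ 6381 (mod 8287)
387^32 ≡ 6381^2 = 40717161 ≡ 3130 (mod 8287)
387^64 ≡ 3130^2 = 9796900 ≡ 1666 (mod 8287)
387^65 = 387^64 · 387^1 ≡ 1666 · 387 (mod 8287).
1666 · 387 = 644742 ≡ 6643 (mod 8287).

6643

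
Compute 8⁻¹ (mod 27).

27 = 3·8 + 3
8 = 2·3 + 2
3 = 1·2 + 1
2 = 2·1 + 0
gcd(8, 27) = 1, so the inverse exists.
Back-substitute for 1:
1 = 1·3 − 1·2
  = −1·8 + 3·3
  = 3·27 − 10·8
So 8⁻¹ ≡ −10 ≡ 17 (mod 27).

17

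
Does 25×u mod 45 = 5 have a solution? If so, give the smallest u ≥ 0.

2

gcd(25, 45) = 5, and 5 | 5, so solutions exist.
Divide through by 5: 5×u mod 9 = 1.
5⁻¹ ≡ 2 (mod 9).
u ≡ 2×1 ≡ 2 (mod 9).
The smallest non-negative solution is u = 2.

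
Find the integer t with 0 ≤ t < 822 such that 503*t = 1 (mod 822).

755

Run the extended Euclidean algorithm:
822 = 1×503 + 319
503 = 1×319 + 184
319 = 1×184 + 135
184 = 1×135 + 49
135 = 2×49 + 37
49 = 1×37 + 12
37 = 3×12 + 1
12 = 12×1 + 0
gcd(503, 822) = 1, so the inverse exists.
Bézout: 1 = 41×822 − 67×503.
So 503⁻¹ ≡ −67 ≡ 755 (mod 822).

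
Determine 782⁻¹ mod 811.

783

811 = 1×782 + 29
782 = 26×29 + 28
29 = 1×28 + 1
28 = 28×1 + 0
gcd(782, 811) = 1, so the inverse exists.
Back-substitute for 1:
1 = 1×29 − 1×28
  = −1×782 + 27×29
  = 27×811 − 28×782
So 782⁻¹ ≡ −28 ≡ 783 (mod 811).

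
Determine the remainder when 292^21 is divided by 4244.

Compute successive squares:
21 in binary is 10101, i.e. 21 = 16 + 4 + 1.
292^1 ≡ 292 (mod 4244)
292^2 ≡ 292^2 = 85264 ≡ 384 (mod 4244)
292^4 ≡ 384^2 = 147456 ≡ 3160 (mod 4244)
292^8 ≡ 3160^2 = 9985600 ≡ 3712 (mod 4244)
292^16 ≡ 3712^2 = 13778944 ≡ 2920 (mod 4244)
292^21 = 292^16 * 292^4 * 292^1 ≡ 2920 * 3160 * 292 (mod 4244).
Accumulate the product:
2920 * 3160 = 9227200 ≡ 744
744 * 292 = 217248 ≡ 804

804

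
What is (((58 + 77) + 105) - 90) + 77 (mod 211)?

58 + 77 = 135
135 + 105 = 240 ≡ 29 (mod 211)
29 - 90 = -61 ≡ 150 (mod 211)
150 + 77 = 227 ≡ 16 (mod 211)

16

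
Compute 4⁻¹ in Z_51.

13

51 = 12×4 + 3
4 = 1×3 + 1
3 = 3×1 + 0
gcd(4, 51) = 1, so the inverse exists.
Bézout: 1 = −1×51 + 13×4.
So 4⁻¹ ≡ 13 (mod 51).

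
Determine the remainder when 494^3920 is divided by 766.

Using repeated squaring:
494^1 ≡ 494 (mod 766)
494^2 ≡ 494^2 = 244036 ≡ 448 (mod 766)
494^4 ≡ 448^2 = 200704 ≡ 12 (mod 766)
494^8 ≡ 12^2 = 144 (mod 766)
494^16 ≡ 144^2 = 20736 ≡ 54 (mod 766)
494^32 ≡ 54^2 = 2916 ≡ 618 (mod 766)
494^64 ≡ 618^2 = 381924 ≡ 456 (mod 766)
494^128 ≡ 456^2 = 207936 ≡ 350 (mod 766)
494^256 ≡ 350^2 = 122500 ≡ 706 (mod 766)
494^512 ≡ 706^2 = 498436 ≡ 536 (mod 766)
494^1024 ≡ 536^2 = 287296 ≡ 46 (mod 766)
494^2048 ≡ 46^2 = 2116 ≡ 584 (mod 766)
494^3920 = 494^2048 · 494^1024 · 494^512 · 494^256 · 494^64 · 494^16 ≡ 584 · 46 · 536 · 706 · 456 · 54 (mod 766).
Accumulate the product:
584 · 46 = 26864 ≡ 54
54 · 536 = 28944 ≡ 602
602 · 706 = 425012 ≡ 648
648 · 456 = 295488 ≡ 578
578 · 54 = 31212 ≡ 572

572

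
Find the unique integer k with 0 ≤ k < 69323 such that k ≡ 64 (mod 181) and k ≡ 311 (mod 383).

58527

181⁻¹ mod 383: 181·237 ≡ 1 (mod 383), so 181⁻¹ ≡ 237.
k = 64 + 181·((311 − 64)·237 mod 383) = 64 + 181·323 = 58527.
Check: 58527 mod 181 = 64, 58527 mod 383 = 311. ✓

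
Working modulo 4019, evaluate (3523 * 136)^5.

222

3523 * 136 = 479128 ≡ 867 (mod 4019)
(867)^5 ≡ 222 (mod 4019)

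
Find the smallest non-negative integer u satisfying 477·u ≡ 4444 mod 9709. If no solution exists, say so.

gcd(477, 9709) = 1, so a unique solution mod 9709 exists.
477⁻¹ ≡ 6147 (mod 9709).
u ≡ 6147·4444 ≡ 5851 (mod 9709).

5851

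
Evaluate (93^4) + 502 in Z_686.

147

(93)^4 ≡ 331 (mod 686)
331 + 502 = 833 ≡ 147 (mod 686)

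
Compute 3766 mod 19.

4

3766 = 198·19 + 4, so 3766 ≡ 4 (mod 19).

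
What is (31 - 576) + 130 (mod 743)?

328

31 - 576 = -545 ≡ 198 (mod 743)
198 + 130 = 328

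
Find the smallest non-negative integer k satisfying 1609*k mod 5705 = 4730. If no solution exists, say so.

gcd(1609, 5705) = 1, so a unique solution mod 5705 exists.
1609⁻¹ ≡ 4269 (mod 5705).
k ≡ 4269*4730 ≡ 2375 (mod 5705).

2375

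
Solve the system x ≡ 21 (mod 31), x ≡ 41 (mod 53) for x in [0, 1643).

31⁻¹ mod 53: 31*12 ≡ 1 (mod 53), so 31⁻¹ ≡ 12.
x = 21 + 31*((41 − 21)*12 mod 53) = 21 + 31*28 = 889.

889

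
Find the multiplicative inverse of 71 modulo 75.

56

Run the extended Euclidean algorithm:
75 = 1·71 + 4
71 = 17·4 + 3
4 = 1·3 + 1
3 = 3·1 + 0
gcd(71, 75) = 1, so the inverse exists.
Back-substitute for 1:
1 = 1·4 − 1·3
  = −1·71 + 18·4
  = 18·75 − 19·71
So 71⁻¹ ≡ −19 ≡ 56 (mod 75).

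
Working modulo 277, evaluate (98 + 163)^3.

98 + 163 = 261
(261)^3 ≡ 59 (mod 277)

59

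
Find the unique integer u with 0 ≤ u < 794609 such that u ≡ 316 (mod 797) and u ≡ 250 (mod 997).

797⁻¹ mod 997: 797·663 ≡ 1 (mod 997), so 797⁻¹ ≡ 663.
u = 316 + 797·((250 − 316)·663 mod 997) = 316 + 797·110 = 87986.

87986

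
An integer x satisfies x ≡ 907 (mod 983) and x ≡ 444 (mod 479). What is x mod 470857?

983⁻¹ mod 479: 983×115 ≡ 1 (mod 479), so 983⁻¹ ≡ 115.
x = 907 + 983×((444 − 907)×115 mod 479) = 907 + 983×403 = 397056.
Check: 397056 mod 983 = 907, 397056 mod 479 = 444. ✓

397056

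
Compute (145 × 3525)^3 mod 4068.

145 × 3525 = 511125 ≡ 2625 (mod 4068)
(2625)^3 ≡ 513 (mod 4068)

513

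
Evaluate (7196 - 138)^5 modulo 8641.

7058

7196 - 138 = 7058
(7058)^5 ≡ 7058 (mod 8641)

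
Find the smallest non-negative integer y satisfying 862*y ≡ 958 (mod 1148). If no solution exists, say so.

97

gcd(862, 1148) = 2, and 2 | 958, so solutions exist.
Divide through by 2: 431*y = 479 (mod 574).
431⁻¹ ≡ 289 (mod 574).
y ≡ 289*479 ≡ 97 (mod 574).
The smallest non-negative solution is y = 97.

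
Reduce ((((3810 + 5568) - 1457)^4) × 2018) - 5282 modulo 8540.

3810 + 5568 = 9378 ≡ 838 (mod 8540)
838 - 1457 = -619 ≡ 7921 (mod 8540)
(7921)^4 ≡ 7781 (mod 8540)
7781 × 2018 = 15702058 ≡ 5538 (mod 8540)
5538 - 5282 = 256

256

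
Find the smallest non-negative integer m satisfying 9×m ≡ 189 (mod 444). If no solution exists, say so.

21

gcd(9, 444) = 3, and 3 | 189, so solutions exist.
Divide through by 3: 3×m = 63 (mod 148).
3⁻¹ ≡ 99 (mod 148).
m ≡ 99×63 ≡ 21 (mod 148).
The smallest non-negative solution is m = 21.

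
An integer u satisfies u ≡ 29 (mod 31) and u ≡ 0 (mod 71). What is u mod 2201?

31⁻¹ mod 71: 31*55 ≡ 1 (mod 71), so 31⁻¹ ≡ 55.
u = 29 + 31*((0 − 29)*55 mod 71) = 29 + 31*38 = 1207.

1207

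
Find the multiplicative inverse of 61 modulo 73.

73 = 1·61 + 12
61 = 5·12 + 1
12 = 12·1 + 0
gcd(61, 73) = 1, so the inverse exists.
Back-substitute for 1:
1 = 1·61 − 5·12
  = −5·73 + 6·61
So 61⁻¹ ≡ 6 (mod 73).

6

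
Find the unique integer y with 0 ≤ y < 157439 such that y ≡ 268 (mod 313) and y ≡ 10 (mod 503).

313⁻¹ mod 503: 313·45 ≡ 1 (mod 503), so 313⁻¹ ≡ 45.
y = 268 + 313·((10 − 268)·45 mod 503) = 268 + 313·462 = 144874.
Check: 144874 mod 313 = 268, 144874 mod 503 = 10. ✓

144874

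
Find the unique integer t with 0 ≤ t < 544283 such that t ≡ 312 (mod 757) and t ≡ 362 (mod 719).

757⁻¹ mod 719: 757*246 ≡ 1 (mod 719), so 757⁻¹ ≡ 246.
t = 312 + 757*((362 − 312)*246 mod 719) = 312 + 757*77 = 58601.
Check: 58601 mod 757 = 312, 58601 mod 719 = 362. ✓

58601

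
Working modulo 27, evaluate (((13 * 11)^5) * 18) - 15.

13 * 11 = 143 ≡ 8 (mod 27)
(8)^5 ≡ 17 (mod 27)
17 * 18 = 306 ≡ 9 (mod 27)
9 - 15 = -6 ≡ 21 (mod 27)

21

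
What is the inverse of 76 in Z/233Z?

46

Run the extended Euclidean algorithm:
233 = 3×76 + 5
76 = 15×5 + 1
5 = 5×1 + 0
gcd(76, 233) = 1, so the inverse exists.
Back-substitute for 1:
1 = 1×76 − 15×5
  = −15×233 + 46×76
So 76⁻¹ ≡ 46 (mod 233).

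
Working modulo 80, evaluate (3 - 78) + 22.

27

3 - 78 = -75 ≡ 5 (mod 80)
5 + 22 = 27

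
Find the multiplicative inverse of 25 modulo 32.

9

Run the extended Euclidean algorithm:
32 = 1·25 + 7
25 = 3·7 + 4
7 = 1·4 + 3
4 = 1·3 + 1
3 = 3·1 + 0
gcd(25, 32) = 1, so the inverse exists.
Bézout: 1 = −7·32 + 9·25.
So 25⁻¹ ≡ 9 (mod 32).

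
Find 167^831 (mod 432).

71

167^1 ≡ 167 (mod 432)
167^2 ≡ 167^2 = 27889 ≡ 241 (mod 432)
167^4 ≡ 241^2 = 58081 ≡ 193 (mod 432)
167^8 ≡ 193^2 = 37249 ≡ 97 (mod 432)
167^16 ≡ 97^2 = 9409 ≡ 337 (mod 432)
167^32 ≡ 337^2 = 113569 ≡ 385 (mod 432)
167^64 ≡ 385^2 = 148225 ≡ 49 (mod 432)
167^128 ≡ 49^2 = 2401 ≡ 241 (mod 432)
167^256 ≡ 241^2 = 58081 ≡ 193 (mod 432)
167^512 ≡ 193^2 = 37249 ≡ 97 (mod 432)
167^831 = 167^512 · 167^256 · 167^32 · 167^16 · 167^8 · 167^4 · 167^2 · 167^1 ≡ 97 · 193 · 385 · 337 · 97 · 193 · 241 · 167 (mod 432).
Accumulate the product:
97 · 193 = 18721 ≡ 145
145 · 385 = 55825 ≡ 97
97 · 337 = 32689 ≡ 289
289 · 97 = 28033 ≡ 385
385 · 193 = 74305 ≡ 1
1 · 241 = 241
241 · 167 = 40247 ≡ 71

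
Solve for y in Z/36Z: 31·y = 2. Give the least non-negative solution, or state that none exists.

gcd(31, 36) = 1, so a unique solution mod 36 exists.
31⁻¹ ≡ 7 (mod 36).
y ≡ 7·2 ≡ 14 (mod 36).

14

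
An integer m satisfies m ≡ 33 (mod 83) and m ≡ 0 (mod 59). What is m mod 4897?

83⁻¹ mod 59: 83·32 ≡ 1 (mod 59), so 83⁻¹ ≡ 32.
m = 33 + 83·((0 − 33)·32 mod 59) = 33 + 83·6 = 531.

531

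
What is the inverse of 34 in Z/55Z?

55 = 1*34 + 21
34 = 1*21 + 13
21 = 1*13 + 8
13 = 1*8 + 5
8 = 1*5 + 3
5 = 1*3 + 2
3 = 1*2 + 1
2 = 2*1 + 0
gcd(34, 55) = 1, so the inverse exists.
Back-substitute for 1:
1 = 1*3 − 1*2
  = −1*5 + 2*3
  = 2*8 − 3*5
  = −3*13 + 5*8
  = 5*21 − 8*13
  = −8*34 + 13*21
  = 13*55 − 21*34
So 34⁻¹ ≡ −21 ≡ 34 (mod 55).

34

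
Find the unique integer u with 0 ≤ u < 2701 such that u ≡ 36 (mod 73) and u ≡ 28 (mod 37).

73⁻¹ mod 37: 73×36 ≡ 1 (mod 37), so 73⁻¹ ≡ 36.
u = 36 + 73×((28 − 36)×36 mod 37) = 36 + 73×8 = 620.

620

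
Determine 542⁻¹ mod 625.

Run the extended Euclidean algorithm:
625 = 1·542 + 83
542 = 6·83 + 44
83 = 1·44 + 39
44 = 1·39 + 5
39 = 7·5 + 4
5 = 1·4 + 1
4 = 4·1 + 0
gcd(542, 625) = 1, so the inverse exists.
Bézout: 1 = −111·625 + 128·542.
So 542⁻¹ ≡ 128 (mod 625).

128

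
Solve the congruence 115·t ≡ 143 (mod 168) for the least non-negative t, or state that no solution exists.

29

gcd(115, 168) = 1, so a unique solution mod 168 exists.
115⁻¹ ≡ 19 (mod 168).
t ≡ 19·143 ≡ 29 (mod 168).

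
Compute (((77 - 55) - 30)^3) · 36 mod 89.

80

77 - 55 = 22
22 - 30 = -8 ≡ 81 (mod 89)
(81)^3 ≡ 22 (mod 89)
22 · 36 = 792 ≡ 80 (mod 89)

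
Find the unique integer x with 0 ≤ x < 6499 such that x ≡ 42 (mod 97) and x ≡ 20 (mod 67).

97⁻¹ mod 67: 97*38 ≡ 1 (mod 67), so 97⁻¹ ≡ 38.
x = 42 + 97*((20 − 42)*38 mod 67) = 42 + 97*35 = 3437.

3437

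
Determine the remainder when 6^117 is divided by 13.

5

6^1 ≡ 6 (mod 13)
6^2 ≡ 6^2 = 36 ≡ 10 (mod 13)
6^4 ≡ 10^2 = 100 ≡ 9 (mod 13)
6^8 ≡ 9^2 = 81 ≡ 3 (mod 13)
6^16 ≡ 3^2 = 9 (mod 13)
6^32 ≡ 9^2 = 81 ≡ 3 (mod 13)
6^64 ≡ 3^2 = 9 (mod 13)
6^117 = 6^64 · 6^32 · 6^16 · 6^4 · 6^1 ≡ 9 · 3 · 9 · 9 · 6 (mod 13).
Accumulate the product:
9 · 3 = 27 ≡ 1
1 · 9 = 9
9 · 9 = 81 ≡ 3
3 · 6 = 18 ≡ 5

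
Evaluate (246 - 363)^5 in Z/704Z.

155

246 - 363 = -117 ≡ 587 (mod 704)
(587)^5 ≡ 155 (mod 704)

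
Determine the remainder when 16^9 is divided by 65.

Using repeated squaring:
9 in binary is 1001, i.e. 9 = 8 + 1.
16^1 ≡ 16 (mod 65)
16^2 ≡ 16^2 = 256 ≡ 61 (mod 65)
16^4 ≡ 61^2 = 3721 ≡ 16 (mod 65)
16^8 ≡ 16^2 = 256 ≡ 61 (mod 65)
16^9 = 16^8 × 16^1 ≡ 61 × 16 (mod 65).
61 × 16 = 976 ≡ 1 (mod 65).

1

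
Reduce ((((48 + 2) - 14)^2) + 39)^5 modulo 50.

48 + 2 = 50 ≡ 0 (mod 50)
0 - 14 = -14 ≡ 36 (mod 50)
(36)^2 ≡ 46 (mod 50)
46 + 39 = 85 ≡ 35 (mod 50)
(35)^5 ≡ 25 (mod 50)

25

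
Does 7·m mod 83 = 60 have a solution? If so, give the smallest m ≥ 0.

gcd(7, 83) = 1, so a unique solution mod 83 exists.
7⁻¹ ≡ 12 (mod 83).
m ≡ 12·60 ≡ 56 (mod 83).

56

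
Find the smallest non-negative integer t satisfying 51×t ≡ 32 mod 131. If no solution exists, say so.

gcd(51, 131) = 1, so a unique solution mod 131 exists.
51⁻¹ ≡ 18 (mod 131).
t ≡ 18×32 ≡ 52 (mod 131).

52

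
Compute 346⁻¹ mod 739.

Apply the Euclidean algorithm and back-substitute:
739 = 2*346 + 47
346 = 7*47 + 17
47 = 2*17 + 13
17 = 1*13 + 4
13 = 3*4 + 1
4 = 4*1 + 0
gcd(346, 739) = 1, so the inverse exists.
Bézout: 1 = 81*739 − 173*346.
So 346⁻¹ ≡ −173 ≡ 566 (mod 739).

566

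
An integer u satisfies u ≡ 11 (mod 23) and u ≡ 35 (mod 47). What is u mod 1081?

1069

23⁻¹ mod 47: 23×45 ≡ 1 (mod 47), so 23⁻¹ ≡ 45.
u = 11 + 23×((35 − 11)×45 mod 47) = 11 + 23×46 = 1069.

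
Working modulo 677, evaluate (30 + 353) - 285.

30 + 353 = 383
383 - 285 = 98

98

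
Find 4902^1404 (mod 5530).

2766

By square-and-multiply:
1404 in binary is 10101111100, i.e. 1404 = 1024 + 256 + 64 + 32 + 16 + 8 + 4.
4902^1 ≡ 4902 (mod 5530)
4902^2 ≡ 4902^2 = 24029604 ≡ 1754 (mod 5530)
4902^4 ≡ 1754^2 = 3076516 ≡ 1836 (mod 5530)
4902^8 ≡ 1836^2 = 3370896 ≡ 3126 (mod 5530)
4902^16 ≡ 3126^2 = 9771876 ≡ 366 (mod 5530)
4902^32 ≡ 366^2 = 133956 ≡ 1236 (mod 5530)
4902^64 ≡ 1236^2 = 1527696 ≡ 1416 (mod 5530)
4902^128 ≡ 1416^2 = 2005056 ≡ 3196 (mod 5530)
4902^256 ≡ 3196^2 = 10214416 ≡ 506 (mod 5530)
4902^512 ≡ 506^2 = 256036 ≡ 1656 (mod 5530)
4902^1024 ≡ 1656^2 = 2742336 ≡ 4986 (mod 5530)
4902^1404 = 4902^1024 * 4902^256 * 4902^64 * 4902^32 * 4902^16 * 4902^8 * 4902^4 ≡ 4986 * 506 * 1416 * 1236 * 366 * 3126 * 1836 (mod 5530).
Accumulate the product:
4986 * 506 = 2522916 ≡ 1236
1236 * 1416 = 1750176 ≡ 2696
2696 * 1236 = 3332256 ≡ 3196
3196 * 366 = 1169736 ≡ 2906
2906 * 3126 = 9084156 ≡ 3896
3896 * 1836 = 7153056 ≡ 2766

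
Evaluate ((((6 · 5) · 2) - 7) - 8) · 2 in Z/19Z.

14

6 · 5 = 30 ≡ 11 (mod 19)
11 · 2 = 22 ≡ 3 (mod 19)
3 - 7 = -4 ≡ 15 (mod 19)
15 - 8 = 7
7 · 2 = 14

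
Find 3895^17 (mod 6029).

Compute successive squares:
17 in binary is 10001, i.e. 17 = 16 + 1.
3895^1 ≡ 3895 (mod 6029)
3895^2 ≡ 3895^2 = 15171025 ≡ 2061 (mod 6029)
3895^4 ≡ 2061^2 = 4247721 ≡ 3305 (mod 6029)
3895^8 ≡ 3305^2 = 10923025 ≡ 4506 (mod 6029)
3895^16 ≡ 4506^2 = 20304036 ≡ 4393 (mod 6029)
3895^17 = 3895^16 × 3895^1 ≡ 4393 × 3895 (mod 6029).
4393 × 3895 = 17110735 ≡ 433 (mod 6029).

433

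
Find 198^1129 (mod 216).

Using repeated squaring:
198^1 ≡ 198 (mod 216)
198^2 ≡ 198^2 = 39204 ≡ 108 (mod 216)
198^4 ≡ 108^2 = 11664 ≡ 0 (mod 216)
198^8 ≡ 0^2 = 0 (mod 216)
198^16 ≡ 0^2 = 0 (mod 216)
198^32 ≡ 0^2 = 0 (mod 216)
198^64 ≡ 0^2 = 0 (mod 216)
198^128 ≡ 0^2 = 0 (mod 216)
198^256 ≡ 0^2 = 0 (mod 216)
198^512 ≡ 0^2 = 0 (mod 216)
198^1024 ≡ 0^2 = 0 (mod 216)
198^1129 = 198^1024 × 198^64 × 198^32 × 198^8 × 198^1 ≡ 0 × 0 × 0 × 0 × 198 (mod 216).
Accumulate the product:
0 × 0 = 0
0 × 0 = 0
0 × 0 = 0
0 × 198 = 0

0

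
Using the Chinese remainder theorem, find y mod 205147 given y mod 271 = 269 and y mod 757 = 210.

134956

271⁻¹ mod 757: 271*338 ≡ 1 (mod 757), so 271⁻¹ ≡ 338.
y = 269 + 271*((210 − 269)*338 mod 757) = 269 + 271*497 = 134956.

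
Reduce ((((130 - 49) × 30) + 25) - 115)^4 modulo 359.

192

130 - 49 = 81
81 × 30 = 2430 ≡ 276 (mod 359)
276 + 25 = 301
301 - 115 = 186
(186)^4 ≡ 192 (mod 359)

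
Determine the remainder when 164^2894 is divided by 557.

403

164^1 ≡ 164 (mod 557)
164^2 ≡ 164^2 = 26896 ≡ 160 (mod 557)
164^4 ≡ 160^2 = 25600 ≡ 535 (mod 557)
164^8 ≡ 535^2 = 286225 ≡ 484 (mod 557)
164^16 ≡ 484^2 = 234256 ≡ 316 (mod 557)
164^32 ≡ 316^2 = 99856 ≡ 153 (mod 557)
164^64 ≡ 153^2 = 23409 ≡ 15 (mod 557)
164^128 ≡ 15^2 = 225 (mod 557)
164^256 ≡ 225^2 = 50625 ≡ 495 (mod 557)
164^512 ≡ 495^2 = 245025 ≡ 502 (mod 557)
164^1024 ≡ 502^2 = 252004 ≡ 240 (mod 557)
164^2048 ≡ 240^2 = 57600 ≡ 229 (mod 557)
164^2894 = 164^2048 × 164^512 × 164^256 × 164^64 × 164^8 × 164^4 × 164^2 ≡ 229 × 502 × 495 × 15 × 484 × 535 × 160 (mod 557).
Accumulate the product:
229 × 502 = 114958 ≡ 216
216 × 495 = 106920 ≡ 533
533 × 15 = 7995 ≡ 197
197 × 484 = 95348 ≡ 101
101 × 535 = 54035 ≡ 6
6 × 160 = 960 ≡ 403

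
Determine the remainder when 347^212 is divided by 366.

Using repeated squaring:
212 in binary is 11010100, i.e. 212 = 128 + 64 + 16 + 4.
347^1 ≡ 347 (mod 366)
347^2 ≡ 347^2 = 120409 ≡ 361 (mod 366)
347^4 ≡ 361^2 = 130321 ≡ 25 (mod 366)
347^8 ≡ 25^2 = 625 ≡ 259 (mod 366)
347^16 ≡ 259^2 = 67081 ≡ 103 (mod 366)
347^32 ≡ 103^2 = 10609 ≡ 361 (mod 366)
347^64 ≡ 361^2 = 130321 ≡ 25 (mod 366)
347^128 ≡ 25^2 = 625 ≡ 259 (mod 366)
347^212 = 347^128 × 347^64 × 347^16 × 347^4 ≡ 259 × 25 × 103 × 25 (mod 366).
Accumulate the product:
259 × 25 = 6475 ≡ 253
253 × 103 = 26059 ≡ 73
73 × 25 = 1825 ≡ 361

361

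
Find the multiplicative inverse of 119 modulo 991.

Run the extended Euclidean algorithm:
991 = 8*119 + 39
119 = 3*39 + 2
39 = 19*2 + 1
2 = 2*1 + 0
gcd(119, 991) = 1, so the inverse exists.
Bézout: 1 = 58*991 − 483*119.
So 119⁻¹ ≡ −483 ≡ 508 (mod 991).

508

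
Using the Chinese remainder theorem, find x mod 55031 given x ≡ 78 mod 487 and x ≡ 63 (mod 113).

23454

487⁻¹ mod 113: 487×42 ≡ 1 (mod 113), so 487⁻¹ ≡ 42.
x = 78 + 487×((63 − 78)×42 mod 113) = 78 + 487×48 = 23454.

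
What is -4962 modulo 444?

-4962 = -12*444 + 366, so -4962 ≡ 366 (mod 444).

366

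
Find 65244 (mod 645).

99

65244 = 101×645 + 99, so 65244 ≡ 99 (mod 645).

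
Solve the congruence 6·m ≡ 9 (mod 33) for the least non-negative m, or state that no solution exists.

7

gcd(6, 33) = 3, and 3 | 9, so solutions exist.
Divide through by 3: 2·m ≡ 3 mod 11.
2⁻¹ ≡ 6 (mod 11).
m ≡ 6·3 ≡ 7 (mod 11).
The smallest non-negative solution is m = 7.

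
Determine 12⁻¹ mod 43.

By the extended Euclidean algorithm:
43 = 3×12 + 7
12 = 1×7 + 5
7 = 1×5 + 2
5 = 2×2 + 1
2 = 2×1 + 0
gcd(12, 43) = 1, so the inverse exists.
Back-substitute for 1:
1 = 1×5 − 2×2
  = −2×7 + 3×5
  = 3×12 − 5×7
  = −5×43 + 18×12
So 12⁻¹ ≡ 18 (mod 43).

18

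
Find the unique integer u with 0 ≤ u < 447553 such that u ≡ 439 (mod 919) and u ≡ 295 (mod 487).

149317

919⁻¹ mod 487: 919×425 ≡ 1 (mod 487), so 919⁻¹ ≡ 425.
u = 439 + 919×((295 − 439)×425 mod 487) = 439 + 919×162 = 149317.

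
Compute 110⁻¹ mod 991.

982

Run the extended Euclidean algorithm:
991 = 9·110 + 1
110 = 110·1 + 0
gcd(110, 991) = 1, so the inverse exists.
Bézout: 1 = 1·991 − 9·110.
So 110⁻¹ ≡ −9 ≡ 982 (mod 991).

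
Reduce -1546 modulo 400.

54

-1546 = -4*400 + 54, so -1546 ≡ 54 (mod 400).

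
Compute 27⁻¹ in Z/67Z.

5

67 = 2×27 + 13
27 = 2×13 + 1
13 = 13×1 + 0
gcd(27, 67) = 1, so the inverse exists.
Bézout: 1 = −2×67 + 5×27.
So 27⁻¹ ≡ 5 (mod 67).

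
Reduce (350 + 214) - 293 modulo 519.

350 + 214 = 564 ≡ 45 (mod 519)
45 - 293 = -248 ≡ 271 (mod 519)

271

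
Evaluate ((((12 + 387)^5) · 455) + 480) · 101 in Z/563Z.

12 + 387 = 399
(399)^5 ≡ 223 (mod 563)
223 · 455 = 101465 ≡ 125 (mod 563)
125 + 480 = 605 ≡ 42 (mod 563)
42 · 101 = 4242 ≡ 301 (mod 563)

301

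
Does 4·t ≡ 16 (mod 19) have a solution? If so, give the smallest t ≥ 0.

4

gcd(4, 19) = 1, so a unique solution mod 19 exists.
4⁻¹ ≡ 5 (mod 19).
t ≡ 5·16 ≡ 4 (mod 19).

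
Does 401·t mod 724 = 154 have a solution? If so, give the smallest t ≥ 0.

gcd(401, 724) = 1, so a unique solution mod 724 exists.
401⁻¹ ≡ 65 (mod 724).
t ≡ 65·154 ≡ 598 (mod 724).

598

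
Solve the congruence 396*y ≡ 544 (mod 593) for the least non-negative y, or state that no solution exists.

223

gcd(396, 593) = 1, so a unique solution mod 593 exists.
396⁻¹ ≡ 298 (mod 593).
y ≡ 298*544 ≡ 223 (mod 593).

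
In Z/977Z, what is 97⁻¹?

836

Run the extended Euclidean algorithm:
977 = 10·97 + 7
97 = 13·7 + 6
7 = 1·6 + 1
6 = 6·1 + 0
gcd(97, 977) = 1, so the inverse exists.
Back-substitute for 1:
1 = 1·7 − 1·6
  = −1·97 + 14·7
  = 14·977 − 141·97
So 97⁻¹ ≡ −141 ≡ 836 (mod 977).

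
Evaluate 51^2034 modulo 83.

4

2034 in binary is 11111110010, i.e. 2034 = 1024 + 512 + 256 + 128 + 64 + 32 + 16 + 2.
51^1 ≡ 51 (mod 83)
51^2 ≡ 51^2 = 2601 ≡ 28 (mod 83)
51^4 ≡ 28^2 = 784 ≡ 37 (mod 83)
51^8 ≡ 37^2 = 1369 ≡ 41 (mod 83)
51^16 ≡ 41^2 = 1681 ≡ 21 (mod 83)
51^32 ≡ 21^2 = 441 ≡ 26 (mod 83)
51^64 ≡ 26^2 = 676 ≡ 12 (mod 83)
51^128 ≡ 12^2 = 144 ≡ 61 (mod 83)
51^256 ≡ 61^2 = 3721 ≡ 69 (mod 83)
51^512 ≡ 69^2 = 4761 ≡ 30 (mod 83)
51^1024 ≡ 30^2 = 900 ≡ 70 (mod 83)
51^2034 = 51^1024 · 51^512 · 51^256 · 51^128 · 51^64 · 51^32 · 51^16 · 51^2 ≡ 70 · 30 · 69 · 61 · 12 · 26 · 21 · 28 (mod 83).
Accumulate the product:
70 · 30 = 2100 ≡ 25
25 · 69 = 1725 ≡ 65
65 · 61 = 3965 ≡ 64
64 · 12 = 768 ≡ 21
21 · 26 = 546 ≡ 48
48 · 21 = 1008 ≡ 12
12 · 28 = 336 ≡ 4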